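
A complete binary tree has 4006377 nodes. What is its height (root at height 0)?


In a complete binary tree, level k holds nodes 2^k .. 2^(k+1)-1 (1-indexed).
Height = floor(log2(n)) = floor(log2(4006377)) = 21
Check: 2^21 = 2097152 <= 4006377 < 4194304 = 2^22


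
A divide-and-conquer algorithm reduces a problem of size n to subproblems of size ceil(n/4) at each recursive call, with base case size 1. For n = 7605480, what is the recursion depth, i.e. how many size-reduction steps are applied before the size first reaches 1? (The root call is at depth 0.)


Each step divides the size by 4 (rounding up); after k steps the size is ceil(n/4^k), which equals 1 exactly when 4^k >= n.
So the depth is the smallest k with 4^k >= 7605480, i.e. ceil(log_4(7605480)).
4^11 = 4194304 < 7605480 <= 16777216 = 4^12
Recursion depth = 12


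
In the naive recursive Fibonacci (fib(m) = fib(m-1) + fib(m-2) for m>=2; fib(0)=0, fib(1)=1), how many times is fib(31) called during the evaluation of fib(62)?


Let N(m) = number of times fib(m) is called while evaluating fib(62).
N(62) = 1 (the initial call).
N(61) = 1 (only fib(62) calls it).
For 1 <= m <= 60: fib(m) is called by fib(m+1) and fib(m+2), so
  N(m) = N(m+1) + N(m+2).
fib(0) is called only by fib(2), so N(0) = N(2).
Walk down from m=62:
  N(62)=1, N(61)=1, N(60)=2, N(59)=3, N(58)=5, N(57)=8, N(56)=13, N(55)=21, N(54)=34, N(53)=55, N(52)=89, N(51)=144, N(50)=233, N(49)=377, N(48)=610, N(47)=987, N(46)=1597, N(45)=2584, N(44)=4181, N(43)=6765, N(42)=10946, N(41)=17711, N(40)=28657, N(39)=46368, N(38)=75025, N(37)=121393, N(36)=196418, N(35)=317811, N(34)=514229, N(33)=832040, N(32)=1346269, N(31)=2178309
N(31) = 2178309


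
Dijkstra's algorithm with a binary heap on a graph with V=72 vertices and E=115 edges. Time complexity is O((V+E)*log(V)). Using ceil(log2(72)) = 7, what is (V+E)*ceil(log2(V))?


Dijkstra with a binary heap: each vertex is extracted once, each edge may relax once.
Each heap operation costs O(log V).
V + E = 72 + 115 = 187
ceil(log2(72)) = 7 (since 2^6 = 64 < 72 <= 128 = 2^7)
Total heap work = (V+E) * ceil(log2(V)) = 187 * 7 = 1309


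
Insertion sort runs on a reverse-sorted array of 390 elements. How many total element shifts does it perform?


Sum of shifts = 1 + 2 + 3 + ... + 389
= 390 * 389 / 2
= 151710 / 2
= 75855


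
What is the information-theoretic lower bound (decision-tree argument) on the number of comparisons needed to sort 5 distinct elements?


A binary decision tree of height h has at most 2^h leaves and needs at least n! of them, so h >= ceil(log2(n!)).
Compute 5! as a running product:
  x2 = 2, x3 = 6, x4 = 24, x5 = 120
5! = 120
Bracket between powers of 2:
  2^6 = 64 < 120 <= 128 = 2^7
So ceil(log2(5!)) = 7


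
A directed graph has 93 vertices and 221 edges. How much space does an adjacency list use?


Adjacency list: one list head per vertex + one entry per edge
Vertex heads: 93
Edge entries: 221
Total = 93 + 221 = 314


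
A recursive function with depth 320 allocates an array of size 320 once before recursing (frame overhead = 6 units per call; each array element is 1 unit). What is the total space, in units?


Array allocation: 320 units (allocated once)
Stack frames: 320 deep * 6 per frame = 1920 units
Total = 320 + 1920 = 2240


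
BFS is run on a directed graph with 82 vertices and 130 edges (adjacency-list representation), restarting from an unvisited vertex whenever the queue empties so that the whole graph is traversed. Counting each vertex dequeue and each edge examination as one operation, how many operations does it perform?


A full BFS traversal dequeues each vertex exactly once and examines each directed edge exactly once.
V = 82 (vertex processing cost)
E = 130 (edge examination cost)
Total operations proportional to V + E = 82 + 130 = 212


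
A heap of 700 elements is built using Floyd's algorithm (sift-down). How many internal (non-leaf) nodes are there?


Leaf nodes occupy roughly half the array.
Sift-down is called for each internal node, starting from the last one.
Internal nodes = floor(n/2) = floor(700/2) = 350


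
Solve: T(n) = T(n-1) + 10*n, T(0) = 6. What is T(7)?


Expanding the recurrence:
T(7) = T(6) + 10*7
       = T(5) + 10*6 + 10*7
       ...
       = T(0) + 10*(1 + 2 + ... + 7)
       = 6 + 10 * 7*8/2
       = 6 + 10 * 28
       = 6 + 280 = 286


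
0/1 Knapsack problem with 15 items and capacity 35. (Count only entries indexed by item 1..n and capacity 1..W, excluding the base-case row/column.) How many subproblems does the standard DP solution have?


The DP table is indexed by (item, capacity).
Rows: 15 items
Columns: 35 capacity values (1 to W)
Total subproblems = 15 * 35 = 525


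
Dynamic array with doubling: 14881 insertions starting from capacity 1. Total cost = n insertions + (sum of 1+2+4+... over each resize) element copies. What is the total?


n = 14881
Insertion costs: 14881
Resizes copy 1, 2, 4, ... up to the largest power of 2 that is <= n-1 = 14880, i.e. 8192.
Copy costs = 1 + 2 + 4 + 8 + 16 + 32 + 64 + 128 + 256 + 512 + 1024 + 2048 + 4096 + 8192 = 16383
Total = 14881 + 16383 = 31264


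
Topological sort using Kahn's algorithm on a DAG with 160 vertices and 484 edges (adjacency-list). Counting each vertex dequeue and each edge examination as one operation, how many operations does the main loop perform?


Kahn's algorithm:
  1. Compute in-degrees: O(V + E)
  2. Process queue: each vertex dequeued once (O(V))
     each edge examined once (O(E))
Total = V + E = 160 + 484 = 644


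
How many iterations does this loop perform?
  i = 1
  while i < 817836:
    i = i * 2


The loop variable doubles each iteration:
i = 1 -> 2 -> 4 -> 8 -> 16 -> 32 -> 64 -> 128 -> 256 -> 512 -> 1024 -> 2048 -> 4096 -> 8192 -> 16384 -> 32768 -> 65536 -> 131072 -> 262144 -> 524288 -> 1048576 (stop, 1048576 >= 817836)
Number of doublings = ceil(log2(817836)) = 20


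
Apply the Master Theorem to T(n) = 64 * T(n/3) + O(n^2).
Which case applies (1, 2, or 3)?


The Master Theorem: T(n) = a*T(n/b) + O(n^c)
  a = 64, b = 3, c = 2
log_b(a) = log_3(64) ~ 3.786
Compare b^c with a: 3^2 = 9 < 64, so c < log_b(a).
Since c < log_b(a), Case 1 applies.
T(n) = O(n^(log_3 64)) ~ O(n^3.786)
Master Theorem case = 1


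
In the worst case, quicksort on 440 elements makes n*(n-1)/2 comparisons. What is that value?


Sum of comparisons per partition:
439 + 438 + ... + 1 + 0
= 440 * (440 - 1) / 2
= 440 * 439 / 2
= 96580


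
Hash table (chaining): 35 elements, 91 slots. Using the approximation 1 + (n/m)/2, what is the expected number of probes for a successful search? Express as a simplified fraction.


Computing expected probes:
alpha = 35/91
= 1 + alpha/2
= 1 + 35/(2*91)
= (2*91 + 35) / (2*91)
= 217/182 = 31/26


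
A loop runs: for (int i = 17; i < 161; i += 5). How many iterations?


Loop starts at i = 17, increments by 5, stops when i >= 161.
Number of iterations = ceil((161 - 17) / 5)
= ceil(144 / 5)
= 29


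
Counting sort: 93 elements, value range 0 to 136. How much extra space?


n = 93 (output array)
k = 137 (count array for 137 distinct values)
Extra space = 93 + 137 = 230


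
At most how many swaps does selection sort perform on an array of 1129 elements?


Each of the 1128 passes places one element in its final position.
Pass 1: swap minimum into position 0
Pass 2: swap minimum of remaining into position 1
...
Pass 1128: last two elements, one swap
Maximum swaps = 1129 - 1 = 1128


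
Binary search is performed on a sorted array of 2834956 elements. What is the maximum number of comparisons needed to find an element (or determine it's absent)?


Binary search halves the search space each comparison:
  Step 1: search space = 2834956 -> 1417478
  Step 2: search space = 1417478 -> 708739
  Step 3: search space = 708739 -> 354369
  Step 4: search space = 354369 -> 177184
  Step 5: search space = 177184 -> 88592
  Step 6: search space = 88592 -> 44296
  Step 7: search space = 44296 -> 22148
  Step 8: search space = 22148 -> 11074
  Step 9: search space = 11074 -> 5537
  Step 10: search space = 5537 -> 2768
  Step 11: search space = 2768 -> 1384
  Step 12: search space = 1384 -> 692
  Step 13: search space = 692 -> 346
  Step 14: search space = 346 -> 173
  Step 15: search space = 173 -> 86
  Step 16: search space = 86 -> 43
  Step 17: search space = 43 -> 21
  Step 18: search space = 21 -> 10
  Step 19: search space = 10 -> 5
  Step 20: search space = 5 -> 2
  Step 21: search space = 2 -> 1
  Step 22: search space = 1 (final check)
Maximum comparisons = floor(log2(2834956)) + 1 = 21 + 1 = 22


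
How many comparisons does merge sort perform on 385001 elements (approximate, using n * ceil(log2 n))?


Recursion depth: ceil(log2(385001)) = 19
Each recursion level merges n = 385001 elements
Total = 385001 * 19 = 7315019


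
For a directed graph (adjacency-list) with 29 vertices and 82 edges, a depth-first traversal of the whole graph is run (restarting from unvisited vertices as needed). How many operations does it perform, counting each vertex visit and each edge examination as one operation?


A full DFS traversal visits each vertex once and examines each edge once.
V = 29
E = 82
Sum = 29 + 82 = 111


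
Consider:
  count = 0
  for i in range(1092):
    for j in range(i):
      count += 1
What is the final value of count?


For each i, the inner loop runs i times:
  i=0: inner runs 0 times
  i=1: inner runs 1 time
  i=2: inner runs 2 times
  i=3: inner runs 3 times
  i=4: inner runs 4 times
  i=5: inner runs 5 times
  i=6: inner runs 6 times
  i=7: inner runs 7 times
  ...
Total = 0 + 1 + 2 + ... + 1091 = 1092*(1092-1)/2 = 595686


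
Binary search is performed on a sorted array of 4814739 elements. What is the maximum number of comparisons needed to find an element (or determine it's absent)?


Binary search halves the search space each comparison:
  Step 1: search space = 4814739 -> 2407369
  Step 2: search space = 2407369 -> 1203684
  Step 3: search space = 1203684 -> 601842
  Step 4: search space = 601842 -> 300921
  Step 5: search space = 300921 -> 150460
  Step 6: search space = 150460 -> 75230
  Step 7: search space = 75230 -> 37615
  Step 8: search space = 37615 -> 18807
  Step 9: search space = 18807 -> 9403
  Step 10: search space = 9403 -> 4701
  Step 11: search space = 4701 -> 2350
  Step 12: search space = 2350 -> 1175
  Step 13: search space = 1175 -> 587
  Step 14: search space = 587 -> 293
  Step 15: search space = 293 -> 146
  Step 16: search space = 146 -> 73
  Step 17: search space = 73 -> 36
  Step 18: search space = 36 -> 18
  Step 19: search space = 18 -> 9
  Step 20: search space = 9 -> 4
  Step 21: search space = 4 -> 2
  Step 22: search space = 2 -> 1
  Step 23: search space = 1 (final check)
Maximum comparisons = floor(log2(4814739)) + 1 = 22 + 1 = 23


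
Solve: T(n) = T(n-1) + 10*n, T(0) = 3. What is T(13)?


Expanding the recurrence:
T(13) = T(12) + 10*13
       = T(11) + 10*12 + 10*13
       ...
       = T(0) + 10*(1 + 2 + ... + 13)
       = 3 + 10 * 13*14/2
       = 3 + 10 * 91
       = 3 + 910 = 913


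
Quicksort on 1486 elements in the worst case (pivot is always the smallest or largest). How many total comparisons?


In the worst case, each partition step picks the worst pivot:
  Partition 1: 1485 comparisons (n-1 elements to compare)
  Partition 2: 1484 comparisons
  Partition 3: 1483 comparisons
  Partition 4: 1482 comparisons
  Partition 5: 1481 comparisons
  ...
  Last partition: 0 comparisons
Total = (n-1) + (n-2) + ... + 1 + 0 = n*(n-1)/2
= 1486*1485/2 = 1103355


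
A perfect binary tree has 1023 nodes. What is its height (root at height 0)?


For a perfect binary tree of height h: n = 2^(h+1) - 1, so h = log2(n+1) - 1.
  n + 1 = 1024 = 2^10
  log2(1024) = 10
  height = 10 - 1 = 9


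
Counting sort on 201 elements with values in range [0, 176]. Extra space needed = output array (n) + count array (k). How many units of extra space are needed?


Output array size: 201 (to store sorted result)
Count array size: 177 (one slot per possible value, range 0 to 176)
Total extra space = 201 + 177 = 378


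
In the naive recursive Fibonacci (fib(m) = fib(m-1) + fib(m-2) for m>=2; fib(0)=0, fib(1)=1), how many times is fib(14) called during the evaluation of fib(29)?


Let N(m) = number of times fib(m) is called while evaluating fib(29).
N(29) = 1 (the initial call).
N(28) = 1 (only fib(29) calls it).
For 1 <= m <= 27: fib(m) is called by fib(m+1) and fib(m+2), so
  N(m) = N(m+1) + N(m+2).
fib(0) is called only by fib(2), so N(0) = N(2).
Walk down from m=29:
  N(29)=1, N(28)=1, N(27)=2, N(26)=3, N(25)=5, N(24)=8, N(23)=13, N(22)=21, N(21)=34, N(20)=55, N(19)=89, N(18)=144, N(17)=233, N(16)=377, N(15)=610, N(14)=987
N(14) = 987


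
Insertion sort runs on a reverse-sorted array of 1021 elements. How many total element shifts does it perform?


Sum of shifts = 1 + 2 + 3 + ... + 1020
= 1021 * 1020 / 2
= 1041420 / 2
= 520710


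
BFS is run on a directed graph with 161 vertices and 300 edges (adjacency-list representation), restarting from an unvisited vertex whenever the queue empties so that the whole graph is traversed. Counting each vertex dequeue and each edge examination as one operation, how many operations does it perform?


A full BFS traversal dequeues each vertex exactly once and examines each directed edge exactly once.
V = 161 (vertex processing cost)
E = 300 (edge examination cost)
Total operations proportional to V + E = 161 + 300 = 461


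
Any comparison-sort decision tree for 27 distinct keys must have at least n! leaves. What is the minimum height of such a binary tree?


A binary decision tree of height h has at most 2^h leaves and needs at least n! of them, so h >= ceil(log2(n!)).
Compute 27! as a running product:
  x2 = 2, x3 = 6, x4 = 24, x5 = 120
  x6 = 720, x7 = 5040, x8 = 40320, x9 = 362880
  x10 = 3628800, x11 = 39916800, x12 = 479001600, x13 = 6227020800
  x14 = 87178291200, x15 = 1307674368000, x16 = 20922789888000, x17 = 355687428096000
  x18 = 6402373705728000, x19 = 121645100408832000, x20 = 2432902008176640000, x21 = 51090942171709440000
  x22 = 1124000727777607680000, x23 = 25852016738884976640000, x24 = 620448401733239439360000, x25 = 15511210043330985984000000
  x26 = 403291461126605635584000000, x27 = 10888869450418352160768000000
27! = 10888869450418352160768000000
Bracket between powers of 2:
  2^93 = 9903520314283042199192993792 < 10888869450418352160768000000 <= 19807040628566084398385987584 = 2^94
So ceil(log2(27!)) = 94


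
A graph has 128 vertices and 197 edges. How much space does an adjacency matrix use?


Adjacency matrix: V x V grid of entries
Space = V^2 = 128^2 = 128 * 128 = 16384


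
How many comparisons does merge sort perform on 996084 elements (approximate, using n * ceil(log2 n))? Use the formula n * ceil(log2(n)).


Recursion depth: ceil(log2(996084)) = 20
Each recursion level merges n = 996084 elements
Total = 996084 * 20 = 19921680


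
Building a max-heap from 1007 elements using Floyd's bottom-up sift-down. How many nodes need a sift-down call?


In a heap of 1007 elements (0-indexed array):
  Last element index: 1006
  Parent of last element: floor((1006 - 1) / 2) = 502
  Internal nodes: indices 0 to 502
  Count = floor(1007/2) = 503


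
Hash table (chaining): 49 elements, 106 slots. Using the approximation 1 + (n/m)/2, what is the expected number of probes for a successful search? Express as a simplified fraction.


Computing expected probes:
alpha = 49/106
= 1 + alpha/2
= 1 + 49/(2*106)
= (2*106 + 49) / (2*106)
= 261/212


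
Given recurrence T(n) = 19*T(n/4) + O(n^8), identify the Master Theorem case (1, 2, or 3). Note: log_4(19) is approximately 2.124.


Master Theorem parameters: a=19, b=4, c=8
log_b(a) = 2.124
Compare b^c with a: 4^8 = 65536 > 19, so c > log_b(a).
Comparing c=8 vs log_b(a)=2.124:
8 > 2.124 => Case 3
Result: T(n) = O(n^8)
Master Theorem case = 3


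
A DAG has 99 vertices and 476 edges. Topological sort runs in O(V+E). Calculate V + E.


V = 99 (vertex processing)
E = 476 (edge processing)
V + E = 99 + 476 = 575


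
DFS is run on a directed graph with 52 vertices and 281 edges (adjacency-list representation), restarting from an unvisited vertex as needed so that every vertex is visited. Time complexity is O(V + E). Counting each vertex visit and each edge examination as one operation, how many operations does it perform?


A full DFS traversal processes each vertex exactly once (push/pop on stack).
Each directed edge is examined once.
V = 52, E = 281
V + E = 333


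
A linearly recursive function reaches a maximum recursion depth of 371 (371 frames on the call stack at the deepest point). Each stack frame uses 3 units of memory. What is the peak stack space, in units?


Maximum recursion depth = 371 frames
Memory per frame = 3 units
Total stack space = depth * frame_size
= 371 * 3 = 1113


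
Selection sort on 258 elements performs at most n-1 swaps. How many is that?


Each of the 257 passes places one element in its final position.
Pass 1: swap minimum into position 0
Pass 2: swap minimum of remaining into position 1
...
Pass 257: last two elements, one swap
Maximum swaps = 258 - 1 = 257


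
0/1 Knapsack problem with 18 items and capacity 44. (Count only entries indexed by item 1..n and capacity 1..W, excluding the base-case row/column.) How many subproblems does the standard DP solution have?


The DP table is indexed by (item, capacity).
Rows: 18 items
Columns: 44 capacity values (1 to W)
Total subproblems = 18 * 44 = 792


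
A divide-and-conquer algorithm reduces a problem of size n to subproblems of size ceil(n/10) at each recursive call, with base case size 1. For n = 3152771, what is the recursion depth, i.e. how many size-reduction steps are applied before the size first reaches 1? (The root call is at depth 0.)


Each step divides the size by 10 (rounding up); after k steps the size is ceil(n/10^k), which equals 1 exactly when 10^k >= n.
So the depth is the smallest k with 10^k >= 3152771, i.e. ceil(log_10(3152771)).
10^6 = 1000000 < 3152771 <= 10000000 = 10^7
Recursion depth = 7


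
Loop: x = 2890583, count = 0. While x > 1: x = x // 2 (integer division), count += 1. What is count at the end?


The variable x halves each step:
x = 2890583 -> 1445291 -> 722645 -> 361322 -> 180661 -> 90330 -> 45165 -> 22582 -> 11291 -> 5645 -> 2822 -> 1411 -> 705 -> 352 -> 176 -> 88 -> 44 -> 22 -> 11 -> 5 -> 2 -> 1
Number of halvings = floor(log2(2890583)) = 21


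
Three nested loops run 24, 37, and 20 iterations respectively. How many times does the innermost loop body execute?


Loop 1 (outermost): 24 iterations
Loop 2 (middle): 37 iterations per outer
Loop 3 (innermost): 20 iterations per middle
Total = 24 * 37 * 20 = 17760


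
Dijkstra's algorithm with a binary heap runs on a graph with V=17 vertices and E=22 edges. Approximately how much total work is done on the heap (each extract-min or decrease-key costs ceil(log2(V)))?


Dijkstra with a binary heap: each vertex is extracted once, each edge may relax once.
Each heap operation costs O(log V).
V + E = 17 + 22 = 39
ceil(log2(17)) = 5 (since 2^4 = 16 < 17 <= 32 = 2^5)
Total heap work = (V+E) * ceil(log2(V)) = 39 * 5 = 195


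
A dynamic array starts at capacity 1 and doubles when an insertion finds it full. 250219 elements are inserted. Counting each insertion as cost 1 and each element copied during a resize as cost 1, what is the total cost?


n = 250219
Insertion costs: 250219
Resizes copy 1, 2, 4, ... up to the largest power of 2 that is <= n-1 = 250218, i.e. 131072.
Copy costs = 1 + 2 + 4 + 8 + 16 + 32 + 64 + 128 + 256 + 512 + 1024 + 2048 + 4096 + 8192 + 16384 + 32768 + 65536 + 131072 = 262143
Total = 250219 + 262143 = 512362


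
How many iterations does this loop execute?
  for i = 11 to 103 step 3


The loop variable i takes values starting at 11 and increments by 3 each iteration.
Sequence: i = 11, 14, 17, 20, 23, 26, 29, 32, 35, ...
The upper bound 103 is inclusive, so the count is floor((last - first) / step) + 1:
floor((103 - 11) / 3) + 1 = floor(92/3) + 1 = 30 + 1 = 31


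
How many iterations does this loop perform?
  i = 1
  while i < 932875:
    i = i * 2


The loop variable doubles each iteration:
i = 1 -> 2 -> 4 -> 8 -> 16 -> 32 -> 64 -> 128 -> 256 -> 512 -> 1024 -> 2048 -> 4096 -> 8192 -> 16384 -> 32768 -> 65536 -> 131072 -> 262144 -> 524288 -> 1048576 (stop, 1048576 >= 932875)
Number of doublings = ceil(log2(932875)) = 20


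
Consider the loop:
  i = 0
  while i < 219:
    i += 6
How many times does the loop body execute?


Starting at i = 0, each iteration adds 6.
Iterations until i >= 219:
  Iteration 1: i = 0 -> i = 6
  Iteration 2: i = 6 -> i = 12
  Iteration 3: i = 12 -> i = 18
  Iteration 4: i = 18 -> i = 24
  Iteration 5: i = 24 -> i = 30
  Iteration 6: i = 30 -> i = 36
  Iteration 7: i = 36 -> i = 42
  Iteration 8: i = 42 -> i = 48
  ... continuing ...
Total iterations = ceil(219/6) = 37


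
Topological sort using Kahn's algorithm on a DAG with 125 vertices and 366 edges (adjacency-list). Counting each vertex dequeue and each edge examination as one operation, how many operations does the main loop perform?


Kahn's algorithm:
  1. Compute in-degrees: O(V + E)
  2. Process queue: each vertex dequeued once (O(V))
     each edge examined once (O(E))
Total = V + E = 125 + 366 = 491


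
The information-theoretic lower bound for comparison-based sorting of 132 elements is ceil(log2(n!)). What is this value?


A binary decision tree of height h has at most 2^h leaves and needs at least n! of them, so h >= ceil(log2(n!)).
132! is far too large to multiply out, so use Stirling's series:
  ln(n!) ~ n ln n - n + (1/2) ln(2 pi n) + 1/(12n)  (error below 1/(360 n^3), negligible here)
  ln(132) = 4.8828019
  n ln n = 132 * 4.8828019 = 644.5299
  (1/2) ln(2 pi * 132) = (1/2) ln(829.3805) = 3.3603
  1/(12*132) = 0.0006
  ln(132!) ~ 644.5299 - 132 + 3.3603 + 0.0006 = 515.8908
Convert to base 2: log2(132!) = 515.8908 / ln 2 = 515.8908 / 0.69314718 = 744.2731
ceil(744.2731) = 745


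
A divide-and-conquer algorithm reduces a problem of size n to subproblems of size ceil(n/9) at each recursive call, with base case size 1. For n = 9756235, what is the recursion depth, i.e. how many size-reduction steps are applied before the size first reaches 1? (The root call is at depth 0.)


Each step divides the size by 9 (rounding up); after k steps the size is ceil(n/9^k), which equals 1 exactly when 9^k >= n.
So the depth is the smallest k with 9^k >= 9756235, i.e. ceil(log_9(9756235)).
9^7 = 4782969 < 9756235 <= 43046721 = 9^8
Recursion depth = 8


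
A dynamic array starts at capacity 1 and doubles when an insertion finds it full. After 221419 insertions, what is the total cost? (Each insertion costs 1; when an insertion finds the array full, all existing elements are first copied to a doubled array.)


Insertion cost: 221419 (one per element)
Resizes occur just before inserting elements 2, 3, 5, 9, ...
Elements copied at each resize: 1 + 2 + 4 + 8 + 16 + 32 + 64 + 128 + 256 + 512 + 1024 + 2048 + 4096 + 8192 + 16384 + 32768 + 65536 + 131072
Sum of copies = 262143 (geometric series: 2^k - 1)
Total = 221419 + 262143 = 483562


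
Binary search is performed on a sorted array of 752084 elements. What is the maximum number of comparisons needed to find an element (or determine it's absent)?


Binary search halves the search space each comparison:
  Step 1: search space = 752084 -> 376042
  Step 2: search space = 376042 -> 188021
  Step 3: search space = 188021 -> 94010
  Step 4: search space = 94010 -> 47005
  Step 5: search space = 47005 -> 23502
  Step 6: search space = 23502 -> 11751
  Step 7: search space = 11751 -> 5875
  Step 8: search space = 5875 -> 2937
  Step 9: search space = 2937 -> 1468
  Step 10: search space = 1468 -> 734
  Step 11: search space = 734 -> 367
  Step 12: search space = 367 -> 183
  Step 13: search space = 183 -> 91
  Step 14: search space = 91 -> 45
  Step 15: search space = 45 -> 22
  Step 16: search space = 22 -> 11
  Step 17: search space = 11 -> 5
  Step 18: search space = 5 -> 2
  Step 19: search space = 2 -> 1
  Step 20: search space = 1 (final check)
Maximum comparisons = floor(log2(752084)) + 1 = 19 + 1 = 20


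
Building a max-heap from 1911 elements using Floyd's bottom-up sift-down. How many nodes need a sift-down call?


In a heap of 1911 elements (0-indexed array):
  Last element index: 1910
  Parent of last element: floor((1910 - 1) / 2) = 954
  Internal nodes: indices 0 to 954
  Count = floor(1911/2) = 955


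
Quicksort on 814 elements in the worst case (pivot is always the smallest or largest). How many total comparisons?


In the worst case, each partition step picks the worst pivot:
  Partition 1: 813 comparisons (n-1 elements to compare)
  Partition 2: 812 comparisons
  Partition 3: 811 comparisons
  Partition 4: 810 comparisons
  Partition 5: 809 comparisons
  ...
  Last partition: 0 comparisons
Total = (n-1) + (n-2) + ... + 1 + 0 = n*(n-1)/2
= 814*813/2 = 330891


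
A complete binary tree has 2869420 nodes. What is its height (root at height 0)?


In a complete binary tree, level k holds nodes 2^k .. 2^(k+1)-1 (1-indexed).
Height = floor(log2(n)) = floor(log2(2869420)) = 21
Check: 2^21 = 2097152 <= 2869420 < 4194304 = 2^22


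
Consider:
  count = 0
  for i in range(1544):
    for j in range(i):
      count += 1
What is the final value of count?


For each i, the inner loop runs i times:
  i=0: inner runs 0 times
  i=1: inner runs 1 time
  i=2: inner runs 2 times
  i=3: inner runs 3 times
  i=4: inner runs 4 times
  i=5: inner runs 5 times
  i=6: inner runs 6 times
  i=7: inner runs 7 times
  ...
Total = 0 + 1 + 2 + ... + 1543 = 1544*(1544-1)/2 = 1191196


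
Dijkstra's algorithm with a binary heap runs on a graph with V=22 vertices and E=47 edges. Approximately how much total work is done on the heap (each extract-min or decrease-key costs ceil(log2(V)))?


Dijkstra with a binary heap: each vertex is extracted once, each edge may relax once.
Each heap operation costs O(log V).
V + E = 22 + 47 = 69
ceil(log2(22)) = 5 (since 2^4 = 16 < 22 <= 32 = 2^5)
Total heap work = (V+E) * ceil(log2(V)) = 69 * 5 = 345


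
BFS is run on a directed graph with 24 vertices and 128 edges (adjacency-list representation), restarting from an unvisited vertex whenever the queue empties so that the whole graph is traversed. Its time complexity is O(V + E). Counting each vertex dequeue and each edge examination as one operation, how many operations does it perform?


A full BFS traversal dequeues each vertex exactly once and examines each directed edge exactly once.
V = 24 (vertex processing cost)
E = 128 (edge examination cost)
Total operations proportional to V + E = 24 + 128 = 152


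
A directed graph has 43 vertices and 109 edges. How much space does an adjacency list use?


Adjacency list: one list head per vertex + one entry per edge
Vertex heads: 43
Edge entries: 109
Total = 43 + 109 = 152


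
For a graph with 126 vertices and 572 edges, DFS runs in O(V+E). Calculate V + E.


A full DFS traversal visits each vertex once and examines each edge once.
V = 126
E = 572
Sum = 126 + 572 = 698


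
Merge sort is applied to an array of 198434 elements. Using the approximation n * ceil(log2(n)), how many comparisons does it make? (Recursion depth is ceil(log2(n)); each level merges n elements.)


Merge sort divides the array into halves recursively.
Number of levels = ceil(log2(198434)) = 18
At each level, approximately n = 198434 comparisons are needed for merging.
Total comparisons ~ n * ceil(log2(n)) = 198434 * 18 = 3571812


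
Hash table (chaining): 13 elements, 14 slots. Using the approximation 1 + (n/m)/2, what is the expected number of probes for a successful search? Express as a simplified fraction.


Computing expected probes:
alpha = 13/14
= 1 + alpha/2
= 1 + 13/(2*14)
= (2*14 + 13) / (2*14)
= 41/28


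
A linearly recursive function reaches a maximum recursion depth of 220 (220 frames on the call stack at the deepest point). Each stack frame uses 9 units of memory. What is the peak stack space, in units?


Maximum recursion depth = 220 frames
Memory per frame = 9 units
Total stack space = depth * frame_size
= 220 * 9 = 1980


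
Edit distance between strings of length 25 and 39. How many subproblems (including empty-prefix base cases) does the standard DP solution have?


The table includes base cases (empty prefixes).
Rows: (m+1) = 26
Columns: (n+1) = 40
Total = 26 * 40 = 1040


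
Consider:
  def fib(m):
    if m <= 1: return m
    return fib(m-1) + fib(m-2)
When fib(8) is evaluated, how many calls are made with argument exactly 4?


Let N(m) = number of times fib(m) is called while evaluating fib(8).
N(8) = 1 (the initial call).
N(7) = 1 (only fib(8) calls it).
For 1 <= m <= 6: fib(m) is called by fib(m+1) and fib(m+2), so
  N(m) = N(m+1) + N(m+2).
fib(0) is called only by fib(2), so N(0) = N(2).
Walk down from m=8:
  N(8)=1, N(7)=1, N(6)=2, N(5)=3, N(4)=5
N(4) = 5


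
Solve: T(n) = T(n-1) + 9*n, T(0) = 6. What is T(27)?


Expanding the recurrence:
T(27) = T(26) + 9*27
       = T(25) + 9*26 + 9*27
       ...
       = T(0) + 9*(1 + 2 + ... + 27)
       = 6 + 9 * 27*28/2
       = 6 + 9 * 378
       = 6 + 3402 = 3408


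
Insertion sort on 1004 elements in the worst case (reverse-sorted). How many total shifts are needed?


In the worst case (reverse-sorted), each element shifts past all previous:
  Element 1: 1 shifts
  Element 2: 2 shifts
  Element 3: 3 shifts
  Element 4: 4 shifts
  Element 5: 5 shifts
  ...
  Element 1003: 1003 shifts
Total = 1 + 2 + ... + 1003
= 1004*(1004-1)/2 = 503506


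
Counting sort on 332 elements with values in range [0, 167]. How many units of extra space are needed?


Output array size: 332 (to store sorted result)
Count array size: 168 (one slot per possible value, range 0 to 167)
Total extra space = 332 + 168 = 500


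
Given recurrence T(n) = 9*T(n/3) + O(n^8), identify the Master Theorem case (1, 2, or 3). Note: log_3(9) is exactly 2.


Master Theorem parameters: a=9, b=3, c=8
log_b(a) = 2
Compare b^c with a: 3^8 = 6561 > 9, so c > log_b(a).
Comparing c=8 vs log_b(a)=2:
8 > 2 => Case 3
Result: T(n) = O(n^8)
Master Theorem case = 3


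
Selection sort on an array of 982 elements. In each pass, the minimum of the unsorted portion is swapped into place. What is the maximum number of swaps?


Selection sort performs one swap per pass:
  Pass 1: find min in positions 0 to 981, swap with position 0
  Pass 2: find min in positions 1 to 981, swap with position 1
  Pass 3: find min in positions 2 to 981, swap with position 2
  Pass 4: find min in positions 3 to 981, swap with position 3
  Pass 5: find min in positions 4 to 981, swap with position 4
  ... (976 more passes)
Total passes (and swaps) = n - 1 = 982 - 1 = 981


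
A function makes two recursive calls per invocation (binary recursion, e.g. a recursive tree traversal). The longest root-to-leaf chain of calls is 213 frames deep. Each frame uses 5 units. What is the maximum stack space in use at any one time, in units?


Binary recursion: the two calls run one after the other, so only one root-to-leaf chain of frames is on the stack at a time.
Maximum depth (longest chain) = 213 frames
Each frame = 5 units
Max stack space = 213 * 5 = 1065


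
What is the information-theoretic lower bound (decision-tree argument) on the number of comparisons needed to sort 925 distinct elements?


A binary decision tree of height h has at most 2^h leaves and needs at least n! of them, so h >= ceil(log2(n!)).
925! is far too large to multiply out, so use Stirling's series:
  ln(n!) ~ n ln n - n + (1/2) ln(2 pi n) + 1/(12n)  (error below 1/(360 n^3), negligible here)
  ln(925) = 6.8297937
  n ln n = 925 * 6.8297937 = 6317.5592
  (1/2) ln(2 pi * 925) = (1/2) ln(5811.9464) = 4.3338
  1/(12*925) = 0.0001
  ln(925!) ~ 6317.5592 - 925 + 4.3338 + 0.0001 = 5396.8931
Convert to base 2: log2(925!) = 5396.8931 / ln 2 = 5396.8931 / 0.69314718 = 7786.0709
ceil(7786.0709) = 7787


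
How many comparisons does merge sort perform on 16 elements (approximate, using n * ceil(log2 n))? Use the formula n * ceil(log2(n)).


Recursion depth: ceil(log2(16)) = 4
Each recursion level merges n = 16 elements
Total = 16 * 4 = 64


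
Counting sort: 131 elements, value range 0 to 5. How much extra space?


n = 131 (output array)
k = 6 (count array for 6 distinct values)
Extra space = 131 + 6 = 137


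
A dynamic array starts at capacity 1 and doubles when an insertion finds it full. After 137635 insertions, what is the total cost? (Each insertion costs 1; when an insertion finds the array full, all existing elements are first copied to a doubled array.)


Insertion cost: 137635 (one per element)
Resizes occur just before inserting elements 2, 3, 5, 9, ...
Elements copied at each resize: 1 + 2 + 4 + 8 + 16 + 32 + 64 + 128 + 256 + 512 + 1024 + 2048 + 4096 + 8192 + 16384 + 32768 + 65536 + 131072
Sum of copies = 262143 (geometric series: 2^k - 1)
Total = 137635 + 262143 = 399778


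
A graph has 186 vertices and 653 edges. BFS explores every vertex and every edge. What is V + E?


A full BFS traversal dequeues each vertex once and examines each edge once.
Vertex visits: 186
Edge visits: 653
V + E = 186 + 653 = 839


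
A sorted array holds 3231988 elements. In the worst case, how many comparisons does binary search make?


Halving sequence: 3231988 -> 1615994 -> 807997 -> 403998 -> 201999 -> 100999 -> 50499 -> 25249 -> 12624 -> 6312 -> 3156 -> 1578 -> 789 -> 394 -> 197 -> 98 -> 49 -> 24 -> 12 -> 6 -> 3 -> 1
Number of halvings = 21
Max comparisons = 21 + 1 = 22


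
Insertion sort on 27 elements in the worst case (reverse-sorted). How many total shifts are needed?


In the worst case (reverse-sorted), each element shifts past all previous:
  Element 1: 1 shifts
  Element 2: 2 shifts
  Element 3: 3 shifts
  Element 4: 4 shifts
  Element 5: 5 shifts
  ...
  Element 26: 26 shifts
Total = 1 + 2 + ... + 26
= 27*(27-1)/2 = 351


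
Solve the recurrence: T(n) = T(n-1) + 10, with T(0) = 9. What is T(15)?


Unrolling the recurrence:
T(15) = T(14) + 10
       = T(13) + 10 + 10
       = T(12) + 10*3
       ...
       = T(0) + 10*15
       = 9 + 150 = 159


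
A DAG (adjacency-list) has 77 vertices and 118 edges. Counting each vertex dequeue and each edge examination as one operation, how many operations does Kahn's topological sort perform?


V = 77 (vertex processing)
E = 118 (edge processing)
V + E = 77 + 118 = 195


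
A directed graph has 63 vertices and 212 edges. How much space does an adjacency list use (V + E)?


Adjacency list: one list head per vertex + one entry per edge
Vertex heads: 63
Edge entries: 212
Total = 63 + 212 = 275


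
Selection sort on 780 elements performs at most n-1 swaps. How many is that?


Each of the 779 passes places one element in its final position.
Pass 1: swap minimum into position 0
Pass 2: swap minimum of remaining into position 1
...
Pass 779: last two elements, one swap
Maximum swaps = 780 - 1 = 779


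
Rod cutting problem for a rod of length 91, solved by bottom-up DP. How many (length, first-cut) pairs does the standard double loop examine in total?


For each subproblem length i = 1..91, the inner loop considers i possible first cuts.
Total = 1 + 2 + ... + 91
= 91*(91+1)/2
= 91*92/2 = 4186


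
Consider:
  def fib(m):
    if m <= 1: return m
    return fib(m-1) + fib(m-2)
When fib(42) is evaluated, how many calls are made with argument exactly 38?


Let N(m) = number of times fib(m) is called while evaluating fib(42).
N(42) = 1 (the initial call).
N(41) = 1 (only fib(42) calls it).
For 1 <= m <= 40: fib(m) is called by fib(m+1) and fib(m+2), so
  N(m) = N(m+1) + N(m+2).
fib(0) is called only by fib(2), so N(0) = N(2).
Walk down from m=42:
  N(42)=1, N(41)=1, N(40)=2, N(39)=3, N(38)=5
N(38) = 5


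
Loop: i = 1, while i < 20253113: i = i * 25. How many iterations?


i multiplies by 25 each step:
i = 1 -> 25 -> 625 -> 15625 -> 390625 -> 9765625 -> 244140625 (stop)
Iterations = ceil(log_25(20253113)) = 6


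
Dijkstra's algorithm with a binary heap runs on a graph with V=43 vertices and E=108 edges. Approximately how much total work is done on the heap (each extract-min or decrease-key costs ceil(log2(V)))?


Dijkstra with a binary heap: each vertex is extracted once, each edge may relax once.
Each heap operation costs O(log V).
V + E = 43 + 108 = 151
ceil(log2(43)) = 6 (since 2^5 = 32 < 43 <= 64 = 2^6)
Total heap work = (V+E) * ceil(log2(V)) = 151 * 6 = 906


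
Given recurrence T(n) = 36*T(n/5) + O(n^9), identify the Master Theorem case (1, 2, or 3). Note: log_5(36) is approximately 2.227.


Master Theorem parameters: a=36, b=5, c=9
log_b(a) = 2.227
Compare b^c with a: 5^9 = 1953125 > 36, so c > log_b(a).
Comparing c=9 vs log_b(a)=2.227:
9 > 2.227 => Case 3
Result: T(n) = O(n^9)
Master Theorem case = 3


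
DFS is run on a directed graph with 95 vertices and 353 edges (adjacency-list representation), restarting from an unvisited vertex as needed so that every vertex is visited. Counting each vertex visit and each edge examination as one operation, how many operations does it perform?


A full DFS traversal processes each vertex exactly once (push/pop on stack).
Each directed edge is examined once.
V = 95, E = 353
V + E = 448


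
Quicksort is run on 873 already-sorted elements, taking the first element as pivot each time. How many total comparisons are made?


Sum of comparisons per partition:
872 + 871 + ... + 1 + 0
= 873 * (873 - 1) / 2
= 873 * 872 / 2
= 380628


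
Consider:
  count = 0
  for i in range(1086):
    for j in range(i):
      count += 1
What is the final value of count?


For each i, the inner loop runs i times:
  i=0: inner runs 0 times
  i=1: inner runs 1 time
  i=2: inner runs 2 times
  i=3: inner runs 3 times
  i=4: inner runs 4 times
  i=5: inner runs 5 times
  i=6: inner runs 6 times
  i=7: inner runs 7 times
  ...
Total = 0 + 1 + 2 + ... + 1085 = 1086*(1086-1)/2 = 589155


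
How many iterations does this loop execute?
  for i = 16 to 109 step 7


The loop variable i takes values starting at 16 and increments by 7 each iteration.
Sequence: i = 16, 23, 30, 37, 44, 51, 58, 65, 72, ...
The upper bound 109 is inclusive, so the count is floor((last - first) / step) + 1:
floor((109 - 16) / 7) + 1 = floor(93/7) + 1 = 13 + 1 = 14


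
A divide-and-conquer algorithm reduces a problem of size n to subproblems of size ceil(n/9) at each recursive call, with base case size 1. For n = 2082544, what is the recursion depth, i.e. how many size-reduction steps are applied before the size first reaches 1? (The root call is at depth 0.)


Each step divides the size by 9 (rounding up); after k steps the size is ceil(n/9^k), which equals 1 exactly when 9^k >= n.
So the depth is the smallest k with 9^k >= 2082544, i.e. ceil(log_9(2082544)).
9^6 = 531441 < 2082544 <= 4782969 = 9^7
Recursion depth = 7


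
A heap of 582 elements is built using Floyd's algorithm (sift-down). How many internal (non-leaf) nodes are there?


Leaf nodes occupy roughly half the array.
Sift-down is called for each internal node, starting from the last one.
Internal nodes = floor(n/2) = floor(582/2) = 291


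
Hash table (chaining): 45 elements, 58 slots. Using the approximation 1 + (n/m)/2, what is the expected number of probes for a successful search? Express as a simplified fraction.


Computing expected probes:
alpha = 45/58
= 1 + alpha/2
= 1 + 45/(2*58)
= (2*58 + 45) / (2*58)
= 161/116


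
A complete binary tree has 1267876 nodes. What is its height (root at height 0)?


In a complete binary tree, level k holds nodes 2^k .. 2^(k+1)-1 (1-indexed).
Height = floor(log2(n)) = floor(log2(1267876)) = 20
Check: 2^20 = 1048576 <= 1267876 < 2097152 = 2^21
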